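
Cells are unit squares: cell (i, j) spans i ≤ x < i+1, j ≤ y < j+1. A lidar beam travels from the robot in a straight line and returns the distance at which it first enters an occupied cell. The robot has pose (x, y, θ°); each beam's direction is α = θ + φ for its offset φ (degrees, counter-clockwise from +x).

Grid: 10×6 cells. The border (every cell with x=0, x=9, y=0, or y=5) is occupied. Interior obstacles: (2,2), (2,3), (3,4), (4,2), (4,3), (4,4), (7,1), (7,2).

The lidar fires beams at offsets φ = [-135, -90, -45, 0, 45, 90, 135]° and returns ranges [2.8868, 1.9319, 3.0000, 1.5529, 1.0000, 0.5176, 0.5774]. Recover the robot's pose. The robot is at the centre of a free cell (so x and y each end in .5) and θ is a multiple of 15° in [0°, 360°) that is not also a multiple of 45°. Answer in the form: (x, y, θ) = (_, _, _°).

The pose lattice has 24·16 = 384 candidates. Test each by forward raycasting.
  (2.5, 4.5, 300°): beam 1 = 1.5529 ≠ 2.8868 ✗
  (8.5, 4.5, 210°): beam 1 = 0.5176 ≠ 2.8868 ✗
  (6.5, 2.5, 210°): beam 1 = 2.5882 ≠ 2.8868 ✗
  (3.5, 2.5, 255°): beam 1 = 1.0000 ≠ 2.8868 ✗
  (6.5, 2.5, 195°): beam 2 = 2.5882 ≠ 1.9319 ✗
  …
  (5.5, 3.5, 75°): r_1=2.8868, r_2=1.9319, r_3=3.0000, r_4=1.5529, r_5=1.0000, r_6=0.5176, r_7=0.5774 — all match ✓
Unique over the lattice → pose = (5.5, 3.5, 75°).

(x, y, θ) = (5.5, 3.5, 75°)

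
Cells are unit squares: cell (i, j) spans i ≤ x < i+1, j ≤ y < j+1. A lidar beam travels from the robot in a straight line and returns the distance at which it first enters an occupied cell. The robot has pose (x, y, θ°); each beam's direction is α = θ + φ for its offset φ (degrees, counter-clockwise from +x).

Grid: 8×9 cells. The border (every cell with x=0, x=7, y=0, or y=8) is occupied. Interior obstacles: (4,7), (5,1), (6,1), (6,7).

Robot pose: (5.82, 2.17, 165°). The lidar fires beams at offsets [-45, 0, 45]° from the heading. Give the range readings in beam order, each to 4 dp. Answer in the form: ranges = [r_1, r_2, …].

ranges = [6.7319, 4.9900, 0.3400]

beam 1: φ=-45°, α=120°
  cosα=-0.5000 sinα=0.8660 | (5,2) | tMaxX 1.6400 tMaxY 0.9584 | tΔX 2.0000 tΔY 1.1547
    t=0.9584 [y] (5,3)
    t=1.6400 [x] (4,3)
    t=2.1131 [y] (4,4)
    t=3.2678 [y] (4,5)
    t=3.6400 [x] (3,5)
    t=4.4225 [y] (3,6)
    t=5.5772 [y] (3,7)
    t=5.6400 [x] (2,7)
    t=6.7319 [y] (2,8) — stop
  → r_1 = 6.7319
beam 2: φ=0°, α=165°
  cosα=-0.9659 sinα=0.2588 | (5,2) | tMaxX 0.8489 tMaxY 3.2069 | tΔX 1.0353 tΔY 3.8637
    t=0.8489 [x] (4,2)
    t=1.8842 [x] (3,2)
    t=2.9195 [x] (2,2)
    t=3.2069 [y] (2,3)
    t=3.9548 [x] (1,3)
    t=4.9900 [x] (0,3) — stop
  → r_2 = 4.9900
beam 3: φ=45°, α=210°
  cosα=-0.8660 sinα=-0.5000 | (5,2) | tMaxX 0.9469 tMaxY 0.3400 | tΔX 1.1547 tΔY 2.0000
    t=0.3400 [y] (5,1) — stop
  → r_3 = 0.3400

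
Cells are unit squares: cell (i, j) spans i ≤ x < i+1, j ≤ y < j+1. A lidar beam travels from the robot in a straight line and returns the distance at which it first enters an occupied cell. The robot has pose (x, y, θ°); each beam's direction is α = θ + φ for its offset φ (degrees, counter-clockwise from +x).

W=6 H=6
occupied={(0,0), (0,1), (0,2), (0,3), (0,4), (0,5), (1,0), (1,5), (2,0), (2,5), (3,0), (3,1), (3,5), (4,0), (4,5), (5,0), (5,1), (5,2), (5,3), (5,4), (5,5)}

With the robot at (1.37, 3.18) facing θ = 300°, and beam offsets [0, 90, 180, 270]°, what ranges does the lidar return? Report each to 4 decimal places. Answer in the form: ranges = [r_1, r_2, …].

beam 1: φ=0°, α=300°
  d=(0.5000,-0.8660)  start (1,3)  tX=1.2600 tY=0.2078  stride 1/|dx|=2.0000 1/|dy|=1.1547
    cross y-line → (1,2), t=0.2078
    cross x-line → (2,2), t=1.2600
    cross y-line → (2,1), t=1.3625
    cross y-line → (2,0), t=2.5172 (wall)
  → r_1 = 2.5172
beam 2: φ=90°, α=30°
  d=(0.8660,0.5000)  start (1,3)  tX=0.7275 tY=1.6400  stride 1/|dx|=1.1547 1/|dy|=2.0000
    cross x-line → (2,3), t=0.7275
    cross y-line → (2,4), t=1.6400
    cross x-line → (3,4), t=1.8822
    cross x-line → (4,4), t=3.0369
    cross y-line → (4,5), t=3.6400 (wall)
  → r_2 = 3.6400
beam 3: φ=180°, α=120°
  d=(-0.5000,0.8660)  start (1,3)  tX=0.7400 tY=0.9469  stride 1/|dx|=2.0000 1/|dy|=1.1547
    cross x-line → (0,3), t=0.7400 (wall)
  → r_3 = 0.7400
beam 4: φ=270°, α=210°
  d=(-0.8660,-0.5000)  start (1,3)  tX=0.4272 tY=0.3600  stride 1/|dx|=1.1547 1/|dy|=2.0000
    cross y-line → (1,2), t=0.3600
    cross x-line → (0,2), t=0.4272 (wall)
  → r_4 = 0.4272

ranges = [2.5172, 3.6400, 0.7400, 0.4272]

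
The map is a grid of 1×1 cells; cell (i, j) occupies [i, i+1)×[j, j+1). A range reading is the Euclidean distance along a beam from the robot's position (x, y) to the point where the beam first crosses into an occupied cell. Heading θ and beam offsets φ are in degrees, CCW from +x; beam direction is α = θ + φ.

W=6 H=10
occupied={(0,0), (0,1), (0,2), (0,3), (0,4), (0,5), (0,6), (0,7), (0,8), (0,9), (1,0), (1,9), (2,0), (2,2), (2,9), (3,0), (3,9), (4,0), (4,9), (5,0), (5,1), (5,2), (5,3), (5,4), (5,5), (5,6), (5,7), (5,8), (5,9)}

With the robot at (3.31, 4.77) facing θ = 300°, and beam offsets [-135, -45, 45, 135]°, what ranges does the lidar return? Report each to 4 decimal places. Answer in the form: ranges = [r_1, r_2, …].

beam 1: φ=-135°, α=165°
  d=(-0.9659,0.2588)  start (3,4)  tX=0.3209 tY=0.8887  stride 1/|dx|=1.0353 1/|dy|=3.8637
    cross x-line → (2,4), t=0.3209
    cross y-line → (2,5), t=0.8887
    cross x-line → (1,5), t=1.3562
    cross x-line → (0,5), t=2.3915 (wall)
  → r_1 = 2.3915
beam 2: φ=-45°, α=255°
  d=(-0.2588,-0.9659)  start (3,4)  tX=1.1977 tY=0.7972  stride 1/|dx|=3.8637 1/|dy|=1.0353
    cross y-line → (3,3), t=0.7972
    cross x-line → (2,3), t=1.1977
    cross y-line → (2,2), t=1.8324 (wall)
  → r_2 = 1.8324
beam 3: φ=45°, α=345°
  d=(0.9659,-0.2588)  start (3,4)  tX=0.7143 tY=2.9751  stride 1/|dx|=1.0353 1/|dy|=3.8637
    cross x-line → (4,4), t=0.7143
    cross x-line → (5,4), t=1.7496 (wall)
  → r_3 = 1.7496
beam 4: φ=135°, α=75°
  d=(0.2588,0.9659)  start (3,4)  tX=2.6660 tY=0.2381  stride 1/|dx|=3.8637 1/|dy|=1.0353
    cross y-line → (3,5), t=0.2381
    cross y-line → (3,6), t=1.2734
    cross y-line → (3,7), t=2.3087
    cross x-line → (4,7), t=2.6660
    cross y-line → (4,8), t=3.3439
    cross y-line → (4,9), t=4.3792 (wall)
  → r_4 = 4.3792

ranges = [2.3915, 1.8324, 1.7496, 4.3792]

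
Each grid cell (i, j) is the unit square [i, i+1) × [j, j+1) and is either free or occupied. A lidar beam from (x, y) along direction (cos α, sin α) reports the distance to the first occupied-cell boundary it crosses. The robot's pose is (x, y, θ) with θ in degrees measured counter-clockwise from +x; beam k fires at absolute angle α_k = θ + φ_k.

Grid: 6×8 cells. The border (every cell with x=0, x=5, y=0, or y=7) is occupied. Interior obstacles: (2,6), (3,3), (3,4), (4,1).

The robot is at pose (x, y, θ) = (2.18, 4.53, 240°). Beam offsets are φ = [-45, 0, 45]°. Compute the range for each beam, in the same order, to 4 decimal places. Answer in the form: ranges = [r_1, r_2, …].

ranges = [1.2216, 2.3600, 3.6545]

beam 1: φ=-45°, α=195°
  d=(-0.9659,-0.2588)  start (2,4)  tX=0.1863 tY=2.0478  stride 1/|dx|=1.0353 1/|dy|=3.8637
    cross x-line → (1,4), t=0.1863
    cross x-line → (0,4), t=1.2216 (wall)
  → r_1 = 1.2216
beam 2: φ=0°, α=240°
  d=(-0.5000,-0.8660)  start (2,4)  tX=0.3600 tY=0.6120  stride 1/|dx|=2.0000 1/|dy|=1.1547
    cross x-line → (1,4), t=0.3600
    cross y-line → (1,3), t=0.6120
    cross y-line → (1,2), t=1.7667
    cross x-line → (0,2), t=2.3600 (wall)
  → r_2 = 2.3600
beam 3: φ=45°, α=285°
  d=(0.2588,-0.9659)  start (2,4)  tX=3.1682 tY=0.5487  stride 1/|dx|=3.8637 1/|dy|=1.0353
    cross y-line → (2,3), t=0.5487
    cross y-line → (2,2), t=1.5840
    cross y-line → (2,1), t=2.6192
    cross x-line → (3,1), t=3.1682
    cross y-line → (3,0), t=3.6545 (wall)
  → r_3 = 3.6545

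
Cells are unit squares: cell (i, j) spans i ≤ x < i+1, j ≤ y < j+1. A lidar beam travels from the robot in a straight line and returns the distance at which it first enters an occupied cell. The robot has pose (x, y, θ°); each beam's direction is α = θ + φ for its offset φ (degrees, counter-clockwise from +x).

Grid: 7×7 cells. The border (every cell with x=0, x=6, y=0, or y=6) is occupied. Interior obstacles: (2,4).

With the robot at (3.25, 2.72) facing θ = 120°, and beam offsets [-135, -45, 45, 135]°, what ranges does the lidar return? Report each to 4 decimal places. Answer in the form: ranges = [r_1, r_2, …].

beam 1: φ=-135°, α=345°
  d=(0.9659,-0.2588)  start (3,2)  tX=0.7765 tY=2.7819  stride 1/|dx|=1.0353 1/|dy|=3.8637
    cross x-line → (4,2), t=0.7765
    cross x-line → (5,2), t=1.8117
    cross y-line → (5,1), t=2.7819
    cross x-line → (6,1), t=2.8470 (wall)
  → r_1 = 2.8470
beam 2: φ=-45°, α=75°
  d=(0.2588,0.9659)  start (3,2)  tX=2.8978 tY=0.2899  stride 1/|dx|=3.8637 1/|dy|=1.0353
    cross y-line → (3,3), t=0.2899
    cross y-line → (3,4), t=1.3252
    cross y-line → (3,5), t=2.3604
    cross x-line → (4,5), t=2.8978
    cross y-line → (4,6), t=3.3957 (wall)
  → r_2 = 3.3957
beam 3: φ=45°, α=165°
  d=(-0.9659,0.2588)  start (3,2)  tX=0.2588 tY=1.0818  stride 1/|dx|=1.0353 1/|dy|=3.8637
    cross x-line → (2,2), t=0.2588
    cross y-line → (2,3), t=1.0818
    cross x-line → (1,3), t=1.2941
    cross x-line → (0,3), t=2.3294 (wall)
  → r_3 = 2.3294
beam 4: φ=135°, α=255°
  d=(-0.2588,-0.9659)  start (3,2)  tX=0.9659 tY=0.7454  stride 1/|dx|=3.8637 1/|dy|=1.0353
    cross y-line → (3,1), t=0.7454
    cross x-line → (2,1), t=0.9659
    cross y-line → (2,0), t=1.7807 (wall)
  → r_4 = 1.7807

ranges = [2.8470, 3.3957, 2.3294, 1.7807]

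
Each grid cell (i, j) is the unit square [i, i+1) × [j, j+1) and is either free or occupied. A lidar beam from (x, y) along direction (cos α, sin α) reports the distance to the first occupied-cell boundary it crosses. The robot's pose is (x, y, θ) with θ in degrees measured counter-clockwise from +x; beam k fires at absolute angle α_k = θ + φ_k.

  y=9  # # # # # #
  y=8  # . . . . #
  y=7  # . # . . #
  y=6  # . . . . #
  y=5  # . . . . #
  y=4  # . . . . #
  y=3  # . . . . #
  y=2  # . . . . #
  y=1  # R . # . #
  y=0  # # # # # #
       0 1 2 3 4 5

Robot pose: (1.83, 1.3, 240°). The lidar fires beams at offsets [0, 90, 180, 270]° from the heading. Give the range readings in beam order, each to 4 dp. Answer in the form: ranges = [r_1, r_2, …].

beam 1: φ=0°, α=240°
  direction (-0.5000, -0.8660); cell (1,1); t to first gridline: x 1.6600, y 0.3464 (then +2.0000 / +1.1547)
    (1,0) via y @ 0.3464  # hit
  → r_1 = 0.3464
beam 2: φ=90°, α=330°
  direction (0.8660, -0.5000); cell (1,1); t to first gridline: x 0.1963, y 0.6000 (then +1.1547 / +2.0000)
    (2,1) via x @ 0.1963
    (2,0) via y @ 0.6000  # hit
  → r_2 = 0.6000
beam 3: φ=180°, α=60°
  direction (0.5000, 0.8660); cell (1,1); t to first gridline: x 0.3400, y 0.8083 (then +2.0000 / +1.1547)
    (2,1) via x @ 0.3400
    (2,2) via y @ 0.8083
    (2,3) via y @ 1.9630
    (3,3) via x @ 2.3400
    (3,4) via y @ 3.1177
    (3,5) via y @ 4.2724
    (4,5) via x @ 4.3400
    (4,6) via y @ 5.4271
    (5,6) via x @ 6.3400  # hit
  → r_3 = 6.3400
beam 4: φ=270°, α=150°
  direction (-0.8660, 0.5000); cell (1,1); t to first gridline: x 0.9584, y 1.4000 (then +1.1547 / +2.0000)
    (0,1) via x @ 0.9584  # hit
  → r_4 = 0.9584

ranges = [0.3464, 0.6000, 6.3400, 0.9584]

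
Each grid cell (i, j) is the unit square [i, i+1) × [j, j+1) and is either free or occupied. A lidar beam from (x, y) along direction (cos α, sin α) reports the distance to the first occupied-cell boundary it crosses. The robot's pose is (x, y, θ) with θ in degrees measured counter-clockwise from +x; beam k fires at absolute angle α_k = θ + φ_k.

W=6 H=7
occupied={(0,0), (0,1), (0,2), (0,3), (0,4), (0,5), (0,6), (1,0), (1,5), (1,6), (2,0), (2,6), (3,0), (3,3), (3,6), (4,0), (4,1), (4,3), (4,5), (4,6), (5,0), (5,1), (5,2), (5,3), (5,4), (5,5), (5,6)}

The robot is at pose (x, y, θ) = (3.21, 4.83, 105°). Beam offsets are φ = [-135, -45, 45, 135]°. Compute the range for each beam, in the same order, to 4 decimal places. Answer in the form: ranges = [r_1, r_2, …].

beam 1: φ=-135°, α=330°
  cosα=0.8660 sinα=-0.5000 | (3,4) | tMaxX 0.9122 tMaxY 1.6600 | tΔX 1.1547 tΔY 2.0000
    t=0.9122 [x] (4,4)
    t=1.6600 [y] (4,3) — stop
  → r_1 = 1.6600
beam 2: φ=-45°, α=60°
  cosα=0.5000 sinα=0.8660 | (3,4) | tMaxX 1.5800 tMaxY 0.1963 | tΔX 2.0000 tΔY 1.1547
    t=0.1963 [y] (3,5)
    t=1.3510 [y] (3,6) — stop
  → r_2 = 1.3510
beam 3: φ=45°, α=150°
  cosα=-0.8660 sinα=0.5000 | (3,4) | tMaxX 0.2425 tMaxY 0.3400 | tΔX 1.1547 tΔY 2.0000
    t=0.2425 [x] (2,4)
    t=0.3400 [y] (2,5)
    t=1.3972 [x] (1,5) — stop
  → r_3 = 1.3972
beam 4: φ=135°, α=240°
  cosα=-0.5000 sinα=-0.8660 | (3,4) | tMaxX 0.4200 tMaxY 0.9584 | tΔX 2.0000 tΔY 1.1547
    t=0.4200 [x] (2,4)
    t=0.9584 [y] (2,3)
    t=2.1131 [y] (2,2)
    t=2.4200 [x] (1,2)
    t=3.2678 [y] (1,1)
    t=4.4200 [x] (0,1) — stop
  → r_4 = 4.4200

ranges = [1.6600, 1.3510, 1.3972, 4.4200]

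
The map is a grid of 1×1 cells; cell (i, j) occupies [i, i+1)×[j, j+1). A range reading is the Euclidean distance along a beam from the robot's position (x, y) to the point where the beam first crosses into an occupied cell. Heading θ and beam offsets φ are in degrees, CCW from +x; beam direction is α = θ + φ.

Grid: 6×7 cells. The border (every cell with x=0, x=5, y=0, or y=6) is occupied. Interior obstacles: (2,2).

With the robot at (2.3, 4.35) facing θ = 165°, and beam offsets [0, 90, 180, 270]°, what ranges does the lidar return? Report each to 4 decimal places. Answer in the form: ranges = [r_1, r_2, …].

ranges = [1.3459, 3.4682, 2.7952, 1.7082]

beam 1: φ=0°, α=165°
  d=(-0.9659,0.2588)  start (2,4)  tX=0.3106 tY=2.5114  stride 1/|dx|=1.0353 1/|dy|=3.8637
    cross x-line → (1,4), t=0.3106
    cross x-line → (0,4), t=1.3459 (wall)
  → r_1 = 1.3459
beam 2: φ=90°, α=255°
  d=(-0.2588,-0.9659)  start (2,4)  tX=1.1591 tY=0.3623  stride 1/|dx|=3.8637 1/|dy|=1.0353
    cross y-line → (2,3), t=0.3623
    cross x-line → (1,3), t=1.1591
    cross y-line → (1,2), t=1.3976
    cross y-line → (1,1), t=2.4329
    cross y-line → (1,0), t=3.4682 (wall)
  → r_2 = 3.4682
beam 3: φ=180°, α=345°
  d=(0.9659,-0.2588)  start (2,4)  tX=0.7247 tY=1.3523  stride 1/|dx|=1.0353 1/|dy|=3.8637
    cross x-line → (3,4), t=0.7247
    cross y-line → (3,3), t=1.3523
    cross x-line → (4,3), t=1.7600
    cross x-line → (5,3), t=2.7952 (wall)
  → r_3 = 2.7952
beam 4: φ=270°, α=75°
  d=(0.2588,0.9659)  start (2,4)  tX=2.7046 tY=0.6729  stride 1/|dx|=3.8637 1/|dy|=1.0353
    cross y-line → (2,5), t=0.6729
    cross y-line → (2,6), t=1.7082 (wall)
  → r_4 = 1.7082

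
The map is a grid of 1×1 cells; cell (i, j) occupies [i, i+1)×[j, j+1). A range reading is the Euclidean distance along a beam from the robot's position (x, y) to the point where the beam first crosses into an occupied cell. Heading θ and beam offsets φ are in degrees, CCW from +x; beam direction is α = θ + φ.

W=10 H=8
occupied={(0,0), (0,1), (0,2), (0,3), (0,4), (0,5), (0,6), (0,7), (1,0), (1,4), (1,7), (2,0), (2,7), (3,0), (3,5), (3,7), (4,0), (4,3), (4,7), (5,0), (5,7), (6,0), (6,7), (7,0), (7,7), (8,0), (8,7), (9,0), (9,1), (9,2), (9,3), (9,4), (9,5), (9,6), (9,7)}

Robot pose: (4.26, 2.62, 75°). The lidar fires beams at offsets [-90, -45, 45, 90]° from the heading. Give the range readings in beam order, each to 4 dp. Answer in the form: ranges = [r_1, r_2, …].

ranges = [4.9072, 0.7600, 0.4388, 3.3750]

beam 1: φ=-90°, α=345°
  direction (0.9659, -0.2588); cell (4,2); t to first gridline: x 0.7661, y 2.3955 (then +1.0353 / +3.8637)
    (5,2) via x @ 0.7661
    (6,2) via x @ 1.8014
    (6,1) via y @ 2.3955
    (7,1) via x @ 2.8367
    (8,1) via x @ 3.8719
    (9,1) via x @ 4.9072  # hit
  → r_1 = 4.9072
beam 2: φ=-45°, α=30°
  direction (0.8660, 0.5000); cell (4,2); t to first gridline: x 0.8545, y 0.7600 (then +1.1547 / +2.0000)
    (4,3) via y @ 0.7600  # hit
  → r_2 = 0.7600
beam 3: φ=45°, α=120°
  direction (-0.5000, 0.8660); cell (4,2); t to first gridline: x 0.5200, y 0.4388 (then +2.0000 / +1.1547)
    (4,3) via y @ 0.4388  # hit
  → r_3 = 0.4388
beam 4: φ=90°, α=165°
  direction (-0.9659, 0.2588); cell (4,2); t to first gridline: x 0.2692, y 1.4682 (then +1.0353 / +3.8637)
    (3,2) via x @ 0.2692
    (2,2) via x @ 1.3044
    (2,3) via y @ 1.4682
    (1,3) via x @ 2.3397
    (0,3) via x @ 3.3750  # hit
  → r_4 = 3.3750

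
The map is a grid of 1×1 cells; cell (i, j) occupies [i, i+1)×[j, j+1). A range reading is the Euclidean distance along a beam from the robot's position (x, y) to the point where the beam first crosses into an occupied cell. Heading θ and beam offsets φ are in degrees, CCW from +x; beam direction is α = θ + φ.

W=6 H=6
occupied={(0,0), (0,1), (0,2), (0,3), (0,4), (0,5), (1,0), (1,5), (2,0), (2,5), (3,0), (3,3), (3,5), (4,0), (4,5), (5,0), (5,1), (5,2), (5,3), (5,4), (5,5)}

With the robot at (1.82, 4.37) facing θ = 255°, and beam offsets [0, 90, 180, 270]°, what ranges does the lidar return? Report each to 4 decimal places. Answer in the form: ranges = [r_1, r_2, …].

ranges = [3.1682, 1.4296, 0.6522, 0.8489]

beam 1: φ=0°, α=255°
  cosα=-0.2588 sinα=-0.9659 | (1,4) | tMaxX 3.1682 tMaxY 0.3831 | tΔX 3.8637 tΔY 1.0353
    t=0.3831 [y] (1,3)
    t=1.4183 [y] (1,2)
    t=2.4536 [y] (1,1)
    t=3.1682 [x] (0,1) — stop
  → r_1 = 3.1682
beam 2: φ=90°, α=345°
  cosα=0.9659 sinα=-0.2588 | (1,4) | tMaxX 0.1863 tMaxY 1.4296 | tΔX 1.0353 tΔY 3.8637
    t=0.1863 [x] (2,4)
    t=1.2216 [x] (3,4)
    t=1.4296 [y] (3,3) — stop
  → r_2 = 1.4296
beam 3: φ=180°, α=75°
  cosα=0.2588 sinα=0.9659 | (1,4) | tMaxX 0.6955 tMaxY 0.6522 | tΔX 3.8637 tΔY 1.0353
    t=0.6522 [y] (1,5) — stop
  → r_3 = 0.6522
beam 4: φ=270°, α=165°
  cosα=-0.9659 sinα=0.2588 | (1,4) | tMaxX 0.8489 tMaxY 2.4341 | tΔX 1.0353 tΔY 3.8637
    t=0.8489 [x] (0,4) — stop
  → r_4 = 0.8489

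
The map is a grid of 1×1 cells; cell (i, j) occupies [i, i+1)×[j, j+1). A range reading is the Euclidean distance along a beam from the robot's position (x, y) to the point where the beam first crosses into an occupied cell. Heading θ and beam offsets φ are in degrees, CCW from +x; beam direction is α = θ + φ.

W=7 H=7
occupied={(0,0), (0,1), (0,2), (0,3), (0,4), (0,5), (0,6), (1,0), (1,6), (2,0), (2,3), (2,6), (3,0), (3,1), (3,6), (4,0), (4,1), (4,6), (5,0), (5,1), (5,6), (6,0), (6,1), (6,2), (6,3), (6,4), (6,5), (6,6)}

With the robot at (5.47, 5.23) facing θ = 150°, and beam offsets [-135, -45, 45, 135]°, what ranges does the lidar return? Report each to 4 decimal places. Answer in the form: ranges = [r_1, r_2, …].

ranges = [0.5487, 0.7972, 4.6277, 2.0478]

beam 1: φ=-135°, α=15°
  direction (0.9659, 0.2588); cell (5,5); t to first gridline: x 0.5487, y 2.9751 (then +1.0353 / +3.8637)
    (6,5) via x @ 0.5487  # hit
  → r_1 = 0.5487
beam 2: φ=-45°, α=105°
  direction (-0.2588, 0.9659); cell (5,5); t to first gridline: x 1.8159, y 0.7972 (then +3.8637 / +1.0353)
    (5,6) via y @ 0.7972  # hit
  → r_2 = 0.7972
beam 3: φ=45°, α=195°
  direction (-0.9659, -0.2588); cell (5,5); t to first gridline: x 0.4866, y 0.8887 (then +1.0353 / +3.8637)
    (4,5) via x @ 0.4866
    (4,4) via y @ 0.8887
    (3,4) via x @ 1.5219
    (2,4) via x @ 2.5571
    (1,4) via x @ 3.5924
    (0,4) via x @ 4.6277  # hit
  → r_3 = 4.6277
beam 4: φ=135°, α=285°
  direction (0.2588, -0.9659); cell (5,5); t to first gridline: x 2.0478, y 0.2381 (then +3.8637 / +1.0353)
    (5,4) via y @ 0.2381
    (5,3) via y @ 1.2734
    (6,3) via x @ 2.0478  # hit
  → r_4 = 2.0478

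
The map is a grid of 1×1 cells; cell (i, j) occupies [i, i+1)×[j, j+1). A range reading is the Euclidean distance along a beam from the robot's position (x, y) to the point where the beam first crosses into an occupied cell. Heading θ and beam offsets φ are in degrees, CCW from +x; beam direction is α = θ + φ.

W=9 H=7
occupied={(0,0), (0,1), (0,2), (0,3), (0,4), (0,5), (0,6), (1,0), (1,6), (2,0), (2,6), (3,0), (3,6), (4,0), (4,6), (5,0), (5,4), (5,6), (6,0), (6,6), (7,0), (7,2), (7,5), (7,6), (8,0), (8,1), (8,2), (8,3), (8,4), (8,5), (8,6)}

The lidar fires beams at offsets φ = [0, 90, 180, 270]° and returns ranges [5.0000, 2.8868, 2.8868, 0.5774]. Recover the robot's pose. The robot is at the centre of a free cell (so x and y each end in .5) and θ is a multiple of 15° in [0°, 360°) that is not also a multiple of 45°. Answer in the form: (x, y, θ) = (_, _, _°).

(x, y, θ) = (5.5, 3.5, 210°)

The pose lattice has 32·16 = 512 candidates. Test each by forward raycasting.
  (6.5, 1.5, 30°): beam 1 = 1.0000 ≠ 5.0000 ✗
  (5.5, 3.5, 195°): beam 1 = 4.6587 ≠ 5.0000 ✗
  (1.5, 4.5, 240°): beam 1 = 1.0000 ≠ 5.0000 ✗
  (1.5, 4.5, 30°): beam 1 = 3.0000 ≠ 5.0000 ✗
  …
  (5.5, 3.5, 210°): r_1=5.0000, r_2=2.8868, r_3=2.8868, r_4=0.5774 — all match ✓
Unique over the lattice → pose = (5.5, 3.5, 210°).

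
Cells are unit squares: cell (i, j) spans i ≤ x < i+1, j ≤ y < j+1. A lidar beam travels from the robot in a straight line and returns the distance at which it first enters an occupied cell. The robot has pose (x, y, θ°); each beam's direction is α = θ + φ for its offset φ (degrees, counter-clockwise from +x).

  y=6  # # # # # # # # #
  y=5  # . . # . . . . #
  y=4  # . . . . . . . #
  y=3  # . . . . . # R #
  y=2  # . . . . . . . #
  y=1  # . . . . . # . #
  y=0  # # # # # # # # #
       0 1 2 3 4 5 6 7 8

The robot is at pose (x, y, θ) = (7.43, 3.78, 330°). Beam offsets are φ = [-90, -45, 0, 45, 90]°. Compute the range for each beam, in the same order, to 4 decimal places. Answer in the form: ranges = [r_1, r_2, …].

beam 1: φ=-90°, α=240°
  direction (-0.5000, -0.8660); cell (7,3); t to first gridline: x 0.8600, y 0.9007 (then +2.0000 / +1.1547)
    (6,3) via x @ 0.8600  # hit
  → r_1 = 0.8600
beam 2: φ=-45°, α=285°
  direction (0.2588, -0.9659); cell (7,3); t to first gridline: x 2.2023, y 0.8075 (then +3.8637 / +1.0353)
    (7,2) via y @ 0.8075
    (7,1) via y @ 1.8428
    (8,1) via x @ 2.2023  # hit
  → r_2 = 2.2023
beam 3: φ=0°, α=330°
  direction (0.8660, -0.5000); cell (7,3); t to first gridline: x 0.6582, y 1.5600 (then +1.1547 / +2.0000)
    (8,3) via x @ 0.6582  # hit
  → r_3 = 0.6582
beam 4: φ=45°, α=15°
  direction (0.9659, 0.2588); cell (7,3); t to first gridline: x 0.5901, y 0.8500 (then +1.0353 / +3.8637)
    (8,3) via x @ 0.5901  # hit
  → r_4 = 0.5901
beam 5: φ=90°, α=60°
  direction (0.5000, 0.8660); cell (7,3); t to first gridline: x 1.1400, y 0.2540 (then +2.0000 / +1.1547)
    (7,4) via y @ 0.2540
    (8,4) via x @ 1.1400  # hit
  → r_5 = 1.1400

ranges = [0.8600, 2.2023, 0.6582, 0.5901, 1.1400]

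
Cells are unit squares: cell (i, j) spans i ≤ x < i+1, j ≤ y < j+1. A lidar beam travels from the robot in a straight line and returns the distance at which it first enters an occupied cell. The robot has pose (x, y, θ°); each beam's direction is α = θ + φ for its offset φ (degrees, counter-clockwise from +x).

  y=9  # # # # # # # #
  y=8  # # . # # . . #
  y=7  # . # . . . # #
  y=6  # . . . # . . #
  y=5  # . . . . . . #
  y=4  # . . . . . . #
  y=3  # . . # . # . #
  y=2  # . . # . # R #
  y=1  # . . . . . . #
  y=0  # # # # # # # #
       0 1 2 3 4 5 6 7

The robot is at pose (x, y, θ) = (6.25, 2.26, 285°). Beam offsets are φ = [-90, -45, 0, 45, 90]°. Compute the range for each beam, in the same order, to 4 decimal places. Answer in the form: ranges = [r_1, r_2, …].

beam 1: φ=-90°, α=195°
  cosα=-0.9659 sinα=-0.2588 | (6,2) | tMaxX 0.2588 tMaxY 1.0046 | tΔX 1.0353 tΔY 3.8637
    t=0.2588 [x] (5,2) — stop
  → r_1 = 0.2588
beam 2: φ=-45°, α=240°
  cosα=-0.5000 sinα=-0.8660 | (6,2) | tMaxX 0.5000 tMaxY 0.3002 | tΔX 2.0000 tΔY 1.1547
    t=0.3002 [y] (6,1)
    t=0.5000 [x] (5,1)
    t=1.4549 [y] (5,0) — stop
  → r_2 = 1.4549
beam 3: φ=0°, α=285°
  cosα=0.2588 sinα=-0.9659 | (6,2) | tMaxX 2.8978 tMaxY 0.2692 | tΔX 3.8637 tΔY 1.0353
    t=0.2692 [y] (6,1)
    t=1.3044 [y] (6,0) — stop
  → r_3 = 1.3044
beam 4: φ=45°, α=330°
  cosα=0.8660 sinα=-0.5000 | (6,2) | tMaxX 0.8660 tMaxY 0.5200 | tΔX 1.1547 tΔY 2.0000
    t=0.5200 [y] (6,1)
    t=0.8660 [x] (7,1) — stop
  → r_4 = 0.8660
beam 5: φ=90°, α=15°
  cosα=0.9659 sinα=0.2588 | (6,2) | tMaxX 0.7765 tMaxY 2.8591 | tΔX 1.0353 tΔY 3.8637
    t=0.7765 [x] (7,2) — stop
  → r_5 = 0.7765

ranges = [0.2588, 1.4549, 1.3044, 0.8660, 0.7765]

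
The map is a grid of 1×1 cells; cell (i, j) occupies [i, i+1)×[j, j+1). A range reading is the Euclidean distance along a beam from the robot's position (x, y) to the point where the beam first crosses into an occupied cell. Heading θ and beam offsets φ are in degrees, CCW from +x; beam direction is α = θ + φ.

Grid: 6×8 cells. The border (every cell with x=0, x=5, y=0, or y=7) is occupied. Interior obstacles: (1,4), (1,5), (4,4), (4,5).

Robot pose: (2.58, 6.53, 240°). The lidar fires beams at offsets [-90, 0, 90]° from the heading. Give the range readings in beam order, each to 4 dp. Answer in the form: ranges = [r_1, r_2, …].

ranges = [0.9400, 1.1600, 1.6397]

beam 1: φ=-90°, α=150°
  direction (-0.8660, 0.5000); cell (2,6); t to first gridline: x 0.6697, y 0.9400 (then +1.1547 / +2.0000)
    (1,6) via x @ 0.6697
    (1,7) via y @ 0.9400  # hit
  → r_1 = 0.9400
beam 2: φ=0°, α=240°
  direction (-0.5000, -0.8660); cell (2,6); t to first gridline: x 1.1600, y 0.6120 (then +2.0000 / +1.1547)
    (2,5) via y @ 0.6120
    (1,5) via x @ 1.1600  # hit
  → r_2 = 1.1600
beam 3: φ=90°, α=330°
  direction (0.8660, -0.5000); cell (2,6); t to first gridline: x 0.4850, y 1.0600 (then +1.1547 / +2.0000)
    (3,6) via x @ 0.4850
    (3,5) via y @ 1.0600
    (4,5) via x @ 1.6397  # hit
  → r_3 = 1.6397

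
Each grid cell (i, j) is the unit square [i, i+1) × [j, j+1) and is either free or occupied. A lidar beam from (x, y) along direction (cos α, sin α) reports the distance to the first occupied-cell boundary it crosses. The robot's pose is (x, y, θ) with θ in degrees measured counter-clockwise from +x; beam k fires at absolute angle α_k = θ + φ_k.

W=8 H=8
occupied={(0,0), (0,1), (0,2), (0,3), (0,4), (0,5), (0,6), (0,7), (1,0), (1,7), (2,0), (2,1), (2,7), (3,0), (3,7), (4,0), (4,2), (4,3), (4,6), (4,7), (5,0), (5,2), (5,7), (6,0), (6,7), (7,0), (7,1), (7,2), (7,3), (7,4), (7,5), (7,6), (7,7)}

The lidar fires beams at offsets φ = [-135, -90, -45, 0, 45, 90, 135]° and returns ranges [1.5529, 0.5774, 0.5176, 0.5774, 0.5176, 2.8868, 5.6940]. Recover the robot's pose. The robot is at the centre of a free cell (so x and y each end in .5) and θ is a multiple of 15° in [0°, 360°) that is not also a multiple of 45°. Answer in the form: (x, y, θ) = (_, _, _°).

The pose lattice has 31·16 = 496 candidates. Test each by forward raycasting.
  (3.5, 3.5, 330°): beam 1 = 2.5882 ≠ 1.5529 ✗
  (6.5, 3.5, 120°): beam 1 = 0.5176 ≠ 1.5529 ✗
  (4.5, 5.5, 345°): beam 1 = 4.0415 ≠ 1.5529 ✗
  (1.5, 1.5, 15°): beam 1 = 0.5774 ≠ 1.5529 ✗
  …
  (5.5, 6.5, 150°): r_1=1.5529, r_2=0.5774, r_3=0.5176, r_4=0.5774, r_5=0.5176, r_6=2.8868, r_7=5.6940 — all match ✓
Only this pose fits every beam.

(x, y, θ) = (5.5, 6.5, 150°)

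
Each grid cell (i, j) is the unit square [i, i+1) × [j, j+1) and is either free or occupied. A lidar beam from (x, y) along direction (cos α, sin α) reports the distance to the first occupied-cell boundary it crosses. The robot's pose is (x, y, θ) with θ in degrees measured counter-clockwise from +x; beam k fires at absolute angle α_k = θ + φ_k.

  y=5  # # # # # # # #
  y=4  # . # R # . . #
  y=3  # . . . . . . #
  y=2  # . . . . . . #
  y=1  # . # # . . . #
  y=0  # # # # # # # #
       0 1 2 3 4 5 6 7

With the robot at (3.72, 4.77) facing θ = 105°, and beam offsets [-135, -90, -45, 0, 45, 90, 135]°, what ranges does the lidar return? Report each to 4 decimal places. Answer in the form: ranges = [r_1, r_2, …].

ranges = [0.3233, 0.2899, 0.2656, 0.2381, 0.4600, 0.7454, 3.1985]

beam 1: φ=-135°, α=330°
  direction (0.8660, -0.5000); cell (3,4); t to first gridline: x 0.3233, y 1.5400 (then +1.1547 / +2.0000)
    (4,4) via x @ 0.3233  # hit
  → r_1 = 0.3233
beam 2: φ=-90°, α=15°
  direction (0.9659, 0.2588); cell (3,4); t to first gridline: x 0.2899, y 0.8887 (then +1.0353 / +3.8637)
    (4,4) via x @ 0.2899  # hit
  → r_2 = 0.2899
beam 3: φ=-45°, α=60°
  direction (0.5000, 0.8660); cell (3,4); t to first gridline: x 0.5600, y 0.2656 (then +2.0000 / +1.1547)
    (3,5) via y @ 0.2656  # hit
  → r_3 = 0.2656
beam 4: φ=0°, α=105°
  direction (-0.2588, 0.9659); cell (3,4); t to first gridline: x 2.7819, y 0.2381 (then +3.8637 / +1.0353)
    (3,5) via y @ 0.2381  # hit
  → r_4 = 0.2381
beam 5: φ=45°, α=150°
  direction (-0.8660, 0.5000); cell (3,4); t to first gridline: x 0.8314, y 0.4600 (then +1.1547 / +2.0000)
    (3,5) via y @ 0.4600  # hit
  → r_5 = 0.4600
beam 6: φ=90°, α=195°
  direction (-0.9659, -0.2588); cell (3,4); t to first gridline: x 0.7454, y 2.9751 (then +1.0353 / +3.8637)
    (2,4) via x @ 0.7454  # hit
  → r_6 = 0.7454
beam 7: φ=135°, α=240°
  direction (-0.5000, -0.8660); cell (3,4); t to first gridline: x 1.4400, y 0.8891 (then +2.0000 / +1.1547)
    (3,3) via y @ 0.8891
    (2,3) via x @ 1.4400
    (2,2) via y @ 2.0438
    (2,1) via y @ 3.1985  # hit
  → r_7 = 3.1985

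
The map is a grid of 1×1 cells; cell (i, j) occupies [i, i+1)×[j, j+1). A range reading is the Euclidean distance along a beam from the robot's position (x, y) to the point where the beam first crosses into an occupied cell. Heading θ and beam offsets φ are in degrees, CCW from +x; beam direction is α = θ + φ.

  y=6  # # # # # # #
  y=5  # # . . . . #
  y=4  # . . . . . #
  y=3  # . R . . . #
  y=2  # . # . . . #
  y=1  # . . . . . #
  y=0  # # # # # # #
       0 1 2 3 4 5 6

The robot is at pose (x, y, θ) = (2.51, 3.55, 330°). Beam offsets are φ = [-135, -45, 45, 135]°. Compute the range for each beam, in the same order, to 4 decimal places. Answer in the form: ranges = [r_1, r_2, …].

beam 1: φ=-135°, α=195°
  dir = (cos 195°, sin 195°) = (-0.9659, -0.2588); from cell (2,3)
  next x-line at t=0.5280, next y-line at t=2.1250; Δt_x=1.0353, Δt_y=3.8637
    x: enter (1,3) at t=0.5280
    x: enter (0,3) at t=1.5633 ← occupied
  → r_1 = 1.5633
beam 2: φ=-45°, α=285°
  dir = (cos 285°, sin 285°) = (0.2588, -0.9659); from cell (2,3)
  next x-line at t=1.8932, next y-line at t=0.5694; Δt_x=3.8637, Δt_y=1.0353
    y: enter (2,2) at t=0.5694 ← occupied
  → r_2 = 0.5694
beam 3: φ=45°, α=15°
  dir = (cos 15°, sin 15°) = (0.9659, 0.2588); from cell (2,3)
  next x-line at t=0.5073, next y-line at t=1.7387; Δt_x=1.0353, Δt_y=3.8637
    x: enter (3,3) at t=0.5073
    x: enter (4,3) at t=1.5426
    y: enter (4,4) at t=1.7387
    x: enter (5,4) at t=2.5778
    x: enter (6,4) at t=3.6131 ← occupied
  → r_3 = 3.6131
beam 4: φ=135°, α=105°
  dir = (cos 105°, sin 105°) = (-0.2588, 0.9659); from cell (2,3)
  next x-line at t=1.9705, next y-line at t=0.4659; Δt_x=3.8637, Δt_y=1.0353
    y: enter (2,4) at t=0.4659
    y: enter (2,5) at t=1.5012
    x: enter (1,5) at t=1.9705 ← occupied
  → r_4 = 1.9705

ranges = [1.5633, 0.5694, 3.6131, 1.9705]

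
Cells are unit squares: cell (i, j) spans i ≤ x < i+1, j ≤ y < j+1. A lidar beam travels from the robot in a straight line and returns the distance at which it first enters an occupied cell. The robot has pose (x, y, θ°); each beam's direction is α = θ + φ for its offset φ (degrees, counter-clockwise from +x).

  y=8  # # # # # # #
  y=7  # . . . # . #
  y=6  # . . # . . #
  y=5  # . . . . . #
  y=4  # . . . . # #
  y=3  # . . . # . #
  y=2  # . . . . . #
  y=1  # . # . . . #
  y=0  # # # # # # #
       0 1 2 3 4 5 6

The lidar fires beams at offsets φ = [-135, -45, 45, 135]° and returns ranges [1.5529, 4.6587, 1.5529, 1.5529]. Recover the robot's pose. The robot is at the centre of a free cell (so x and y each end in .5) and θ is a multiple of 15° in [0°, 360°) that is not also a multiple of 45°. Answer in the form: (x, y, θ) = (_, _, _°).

(x, y, θ) = (2.5, 3.5, 150°)

Enumerate (i+0.5, j+0.5, θ) over the 30 free cells and 16 admissible headings. For each, cast all 4 beams and compare to the given ranges.
  (5.5, 7.5, 285°): beam 1 = 0.5774 ≠ 1.5529 ✗
  (5.5, 2.5, 300°): beam 1 = 4.6587 ≠ 1.5529 ✗
  (5.5, 5.5, 210°): beam 1 = 1.9319 ≠ 1.5529 ✗
  (5.5, 2.5, 60°): beam 2 = 0.5176 ≠ 4.6587 ✗
  …
  (2.5, 3.5, 150°): r_1=1.5529, r_2=4.6587, r_3=1.5529, r_4=1.5529 — all match ✓
Unique over the lattice → pose = (2.5, 3.5, 150°).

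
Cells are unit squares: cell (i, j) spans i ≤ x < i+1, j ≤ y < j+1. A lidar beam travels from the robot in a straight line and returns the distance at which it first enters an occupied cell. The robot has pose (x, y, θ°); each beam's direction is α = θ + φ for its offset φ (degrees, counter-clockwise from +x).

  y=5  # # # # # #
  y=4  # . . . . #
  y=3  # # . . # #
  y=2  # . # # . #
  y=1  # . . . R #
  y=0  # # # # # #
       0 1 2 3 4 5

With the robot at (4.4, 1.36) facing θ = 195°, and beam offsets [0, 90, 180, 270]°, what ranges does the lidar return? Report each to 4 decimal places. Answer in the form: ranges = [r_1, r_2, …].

ranges = [1.3909, 0.3727, 0.6212, 1.5455]

beam 1: φ=0°, α=195°
  d=(-0.9659,-0.2588)  start (4,1)  tX=0.4141 tY=1.3909  stride 1/|dx|=1.0353 1/|dy|=3.8637
    cross x-line → (3,1), t=0.4141
    cross y-line → (3,0), t=1.3909 (wall)
  → r_1 = 1.3909
beam 2: φ=90°, α=285°
  d=(0.2588,-0.9659)  start (4,1)  tX=2.3182 tY=0.3727  stride 1/|dx|=3.8637 1/|dy|=1.0353
    cross y-line → (4,0), t=0.3727 (wall)
  → r_2 = 0.3727
beam 3: φ=180°, α=15°
  d=(0.9659,0.2588)  start (4,1)  tX=0.6212 tY=2.4728  stride 1/|dx|=1.0353 1/|dy|=3.8637
    cross x-line → (5,1), t=0.6212 (wall)
  → r_3 = 0.6212
beam 4: φ=270°, α=105°
  d=(-0.2588,0.9659)  start (4,1)  tX=1.5455 tY=0.6626  stride 1/|dx|=3.8637 1/|dy|=1.0353
    cross y-line → (4,2), t=0.6626
    cross x-line → (3,2), t=1.5455 (wall)
  → r_4 = 1.5455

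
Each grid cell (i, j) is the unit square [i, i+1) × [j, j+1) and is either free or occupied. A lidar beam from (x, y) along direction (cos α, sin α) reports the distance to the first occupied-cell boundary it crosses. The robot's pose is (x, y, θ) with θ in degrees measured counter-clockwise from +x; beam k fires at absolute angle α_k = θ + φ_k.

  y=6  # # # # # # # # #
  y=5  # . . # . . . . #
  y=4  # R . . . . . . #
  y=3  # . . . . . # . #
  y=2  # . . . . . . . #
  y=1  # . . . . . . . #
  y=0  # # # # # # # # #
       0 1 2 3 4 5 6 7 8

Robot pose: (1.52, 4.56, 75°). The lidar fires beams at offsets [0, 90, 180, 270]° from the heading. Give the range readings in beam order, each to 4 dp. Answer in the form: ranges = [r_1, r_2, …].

ranges = [1.4908, 0.5383, 2.0091, 4.6380]

beam 1: φ=0°, α=75°
  dir = (cos 75°, sin 75°) = (0.2588, 0.9659); from cell (1,4)
  next x-line at t=1.8546, next y-line at t=0.4555; Δt_x=3.8637, Δt_y=1.0353
    y: enter (1,5) at t=0.4555
    y: enter (1,6) at t=1.4908 ← occupied
  → r_1 = 1.4908
beam 2: φ=90°, α=165°
  dir = (cos 165°, sin 165°) = (-0.9659, 0.2588); from cell (1,4)
  next x-line at t=0.5383, next y-line at t=1.7000; Δt_x=1.0353, Δt_y=3.8637
    x: enter (0,4) at t=0.5383 ← occupied
  → r_2 = 0.5383
beam 3: φ=180°, α=255°
  dir = (cos 255°, sin 255°) = (-0.2588, -0.9659); from cell (1,4)
  next x-line at t=2.0091, next y-line at t=0.5798; Δt_x=3.8637, Δt_y=1.0353
    y: enter (1,3) at t=0.5798
    y: enter (1,2) at t=1.6150
    x: enter (0,2) at t=2.0091 ← occupied
  → r_3 = 2.0091
beam 4: φ=270°, α=345°
  dir = (cos 345°, sin 345°) = (0.9659, -0.2588); from cell (1,4)
  next x-line at t=0.4969, next y-line at t=2.1637; Δt_x=1.0353, Δt_y=3.8637
    x: enter (2,4) at t=0.4969
    x: enter (3,4) at t=1.5322
    y: enter (3,3) at t=2.1637
    x: enter (4,3) at t=2.5675
    x: enter (5,3) at t=3.6028
    x: enter (6,3) at t=4.6380 ← occupied
  → r_4 = 4.6380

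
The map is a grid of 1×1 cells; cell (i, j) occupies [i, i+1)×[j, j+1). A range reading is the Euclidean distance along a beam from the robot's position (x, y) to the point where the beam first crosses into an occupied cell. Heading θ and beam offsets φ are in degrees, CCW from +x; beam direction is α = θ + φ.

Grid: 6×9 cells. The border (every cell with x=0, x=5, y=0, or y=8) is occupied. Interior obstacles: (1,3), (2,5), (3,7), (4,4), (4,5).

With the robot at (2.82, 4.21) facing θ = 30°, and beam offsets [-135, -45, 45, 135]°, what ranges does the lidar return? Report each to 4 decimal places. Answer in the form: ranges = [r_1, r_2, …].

beam 1: φ=-135°, α=255°
  d=(-0.2588,-0.9659)  start (2,4)  tX=3.1682 tY=0.2174  stride 1/|dx|=3.8637 1/|dy|=1.0353
    cross y-line → (2,3), t=0.2174
    cross y-line → (2,2), t=1.2527
    cross y-line → (2,1), t=2.2880
    cross x-line → (1,1), t=3.1682
    cross y-line → (1,0), t=3.3232 (wall)
  → r_1 = 3.3232
beam 2: φ=-45°, α=345°
  d=(0.9659,-0.2588)  start (2,4)  tX=0.1863 tY=0.8114  stride 1/|dx|=1.0353 1/|dy|=3.8637
    cross x-line → (3,4), t=0.1863
    cross y-line → (3,3), t=0.8114
    cross x-line → (4,3), t=1.2216
    cross x-line → (5,3), t=2.2569 (wall)
  → r_2 = 2.2569
beam 3: φ=45°, α=75°
  d=(0.2588,0.9659)  start (2,4)  tX=0.6955 tY=0.8179  stride 1/|dx|=3.8637 1/|dy|=1.0353
    cross x-line → (3,4), t=0.6955
    cross y-line → (3,5), t=0.8179
    cross y-line → (3,6), t=1.8531
    cross y-line → (3,7), t=2.8884 (wall)
  → r_3 = 2.8884
beam 4: φ=135°, α=165°
  d=(-0.9659,0.2588)  start (2,4)  tX=0.8489 tY=3.0523  stride 1/|dx|=1.0353 1/|dy|=3.8637
    cross x-line → (1,4), t=0.8489
    cross x-line → (0,4), t=1.8842 (wall)
  → r_4 = 1.8842

ranges = [3.3232, 2.2569, 2.8884, 1.8842]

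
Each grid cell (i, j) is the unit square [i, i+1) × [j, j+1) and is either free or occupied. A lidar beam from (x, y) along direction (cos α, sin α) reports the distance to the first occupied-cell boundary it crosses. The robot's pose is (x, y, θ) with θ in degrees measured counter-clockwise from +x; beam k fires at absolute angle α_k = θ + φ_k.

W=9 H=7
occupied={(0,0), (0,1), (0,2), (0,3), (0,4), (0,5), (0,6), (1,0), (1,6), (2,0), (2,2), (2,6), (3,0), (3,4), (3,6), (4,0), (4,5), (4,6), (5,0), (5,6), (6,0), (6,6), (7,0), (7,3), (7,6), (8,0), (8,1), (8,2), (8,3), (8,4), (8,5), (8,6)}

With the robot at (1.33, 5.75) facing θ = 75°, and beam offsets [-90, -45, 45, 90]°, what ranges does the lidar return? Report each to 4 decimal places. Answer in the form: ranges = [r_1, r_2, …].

beam 1: φ=-90°, α=345°
  dir = (cos 345°, sin 345°) = (0.9659, -0.2588); from cell (1,5)
  next x-line at t=0.6936, next y-line at t=2.8978; Δt_x=1.0353, Δt_y=3.8637
    x: enter (2,5) at t=0.6936
    x: enter (3,5) at t=1.7289
    x: enter (4,5) at t=2.7642 ← occupied
  → r_1 = 2.7642
beam 2: φ=-45°, α=30°
  dir = (cos 30°, sin 30°) = (0.8660, 0.5000); from cell (1,5)
  next x-line at t=0.7736, next y-line at t=0.5000; Δt_x=1.1547, Δt_y=2.0000
    y: enter (1,6) at t=0.5000 ← occupied
  → r_2 = 0.5000
beam 3: φ=45°, α=120°
  dir = (cos 120°, sin 120°) = (-0.5000, 0.8660); from cell (1,5)
  next x-line at t=0.6600, next y-line at t=0.2887; Δt_x=2.0000, Δt_y=1.1547
    y: enter (1,6) at t=0.2887 ← occupied
  → r_3 = 0.2887
beam 4: φ=90°, α=165°
  dir = (cos 165°, sin 165°) = (-0.9659, 0.2588); from cell (1,5)
  next x-line at t=0.3416, next y-line at t=0.9659; Δt_x=1.0353, Δt_y=3.8637
    x: enter (0,5) at t=0.3416 ← occupied
  → r_4 = 0.3416

ranges = [2.7642, 0.5000, 0.2887, 0.3416]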